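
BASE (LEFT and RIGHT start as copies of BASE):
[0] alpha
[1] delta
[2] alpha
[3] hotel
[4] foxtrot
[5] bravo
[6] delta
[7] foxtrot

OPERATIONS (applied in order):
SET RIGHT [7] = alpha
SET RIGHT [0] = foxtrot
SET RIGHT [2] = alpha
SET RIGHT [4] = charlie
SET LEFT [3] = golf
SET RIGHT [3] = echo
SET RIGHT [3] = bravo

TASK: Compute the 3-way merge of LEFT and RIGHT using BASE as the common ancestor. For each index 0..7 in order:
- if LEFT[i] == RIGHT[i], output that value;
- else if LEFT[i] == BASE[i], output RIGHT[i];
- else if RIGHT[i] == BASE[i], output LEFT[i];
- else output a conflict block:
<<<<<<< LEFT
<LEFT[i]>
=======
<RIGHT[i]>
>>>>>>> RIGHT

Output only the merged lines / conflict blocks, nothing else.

Final LEFT:  [alpha, delta, alpha, golf, foxtrot, bravo, delta, foxtrot]
Final RIGHT: [foxtrot, delta, alpha, bravo, charlie, bravo, delta, alpha]
i=0: L=alpha=BASE, R=foxtrot -> take RIGHT -> foxtrot
i=1: L=delta R=delta -> agree -> delta
i=2: L=alpha R=alpha -> agree -> alpha
i=3: BASE=hotel L=golf R=bravo all differ -> CONFLICT
i=4: L=foxtrot=BASE, R=charlie -> take RIGHT -> charlie
i=5: L=bravo R=bravo -> agree -> bravo
i=6: L=delta R=delta -> agree -> delta
i=7: L=foxtrot=BASE, R=alpha -> take RIGHT -> alpha

Answer: foxtrot
delta
alpha
<<<<<<< LEFT
golf
=======
bravo
>>>>>>> RIGHT
charlie
bravo
delta
alpha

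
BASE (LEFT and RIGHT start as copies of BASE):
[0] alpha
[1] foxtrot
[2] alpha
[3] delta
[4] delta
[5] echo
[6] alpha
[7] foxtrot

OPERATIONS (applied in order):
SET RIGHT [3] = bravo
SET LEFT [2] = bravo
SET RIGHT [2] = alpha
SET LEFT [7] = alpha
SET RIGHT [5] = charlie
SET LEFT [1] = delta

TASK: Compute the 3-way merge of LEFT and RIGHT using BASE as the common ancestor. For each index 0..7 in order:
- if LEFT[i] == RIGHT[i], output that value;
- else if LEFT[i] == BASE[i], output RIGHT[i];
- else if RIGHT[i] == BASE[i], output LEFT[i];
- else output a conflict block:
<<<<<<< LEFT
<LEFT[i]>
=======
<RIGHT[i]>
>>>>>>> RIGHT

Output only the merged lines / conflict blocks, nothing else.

Answer: alpha
delta
bravo
bravo
delta
charlie
alpha
alpha

Derivation:
Final LEFT:  [alpha, delta, bravo, delta, delta, echo, alpha, alpha]
Final RIGHT: [alpha, foxtrot, alpha, bravo, delta, charlie, alpha, foxtrot]
i=0: L=alpha R=alpha -> agree -> alpha
i=1: L=delta, R=foxtrot=BASE -> take LEFT -> delta
i=2: L=bravo, R=alpha=BASE -> take LEFT -> bravo
i=3: L=delta=BASE, R=bravo -> take RIGHT -> bravo
i=4: L=delta R=delta -> agree -> delta
i=5: L=echo=BASE, R=charlie -> take RIGHT -> charlie
i=6: L=alpha R=alpha -> agree -> alpha
i=7: L=alpha, R=foxtrot=BASE -> take LEFT -> alpha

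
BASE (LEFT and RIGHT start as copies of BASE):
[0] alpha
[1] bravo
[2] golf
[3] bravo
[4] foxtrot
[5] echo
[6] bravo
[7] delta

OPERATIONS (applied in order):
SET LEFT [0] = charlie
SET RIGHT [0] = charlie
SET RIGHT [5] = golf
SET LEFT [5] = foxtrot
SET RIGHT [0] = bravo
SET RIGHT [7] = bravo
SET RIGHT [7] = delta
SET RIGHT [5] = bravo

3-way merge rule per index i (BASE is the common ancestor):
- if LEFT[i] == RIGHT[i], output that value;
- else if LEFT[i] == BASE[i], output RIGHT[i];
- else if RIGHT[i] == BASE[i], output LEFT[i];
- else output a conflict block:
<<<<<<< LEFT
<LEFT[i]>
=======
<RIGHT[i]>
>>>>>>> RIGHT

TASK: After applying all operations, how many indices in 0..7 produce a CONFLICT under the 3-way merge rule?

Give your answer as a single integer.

Answer: 2

Derivation:
Final LEFT:  [charlie, bravo, golf, bravo, foxtrot, foxtrot, bravo, delta]
Final RIGHT: [bravo, bravo, golf, bravo, foxtrot, bravo, bravo, delta]
i=0: BASE=alpha L=charlie R=bravo all differ -> CONFLICT
i=1: L=bravo R=bravo -> agree -> bravo
i=2: L=golf R=golf -> agree -> golf
i=3: L=bravo R=bravo -> agree -> bravo
i=4: L=foxtrot R=foxtrot -> agree -> foxtrot
i=5: BASE=echo L=foxtrot R=bravo all differ -> CONFLICT
i=6: L=bravo R=bravo -> agree -> bravo
i=7: L=delta R=delta -> agree -> delta
Conflict count: 2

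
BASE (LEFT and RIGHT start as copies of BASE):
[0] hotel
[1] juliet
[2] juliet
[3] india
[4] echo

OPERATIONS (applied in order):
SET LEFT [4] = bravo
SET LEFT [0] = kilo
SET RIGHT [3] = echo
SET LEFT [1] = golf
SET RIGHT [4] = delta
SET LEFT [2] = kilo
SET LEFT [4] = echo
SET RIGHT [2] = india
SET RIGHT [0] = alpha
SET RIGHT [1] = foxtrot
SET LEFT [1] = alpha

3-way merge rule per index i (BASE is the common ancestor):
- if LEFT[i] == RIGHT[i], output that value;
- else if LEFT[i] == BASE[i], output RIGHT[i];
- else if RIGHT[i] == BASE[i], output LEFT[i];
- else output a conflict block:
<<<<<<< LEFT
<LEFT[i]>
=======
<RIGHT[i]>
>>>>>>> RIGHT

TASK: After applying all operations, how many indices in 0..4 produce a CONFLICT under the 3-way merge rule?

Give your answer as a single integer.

Answer: 3

Derivation:
Final LEFT:  [kilo, alpha, kilo, india, echo]
Final RIGHT: [alpha, foxtrot, india, echo, delta]
i=0: BASE=hotel L=kilo R=alpha all differ -> CONFLICT
i=1: BASE=juliet L=alpha R=foxtrot all differ -> CONFLICT
i=2: BASE=juliet L=kilo R=india all differ -> CONFLICT
i=3: L=india=BASE, R=echo -> take RIGHT -> echo
i=4: L=echo=BASE, R=delta -> take RIGHT -> delta
Conflict count: 3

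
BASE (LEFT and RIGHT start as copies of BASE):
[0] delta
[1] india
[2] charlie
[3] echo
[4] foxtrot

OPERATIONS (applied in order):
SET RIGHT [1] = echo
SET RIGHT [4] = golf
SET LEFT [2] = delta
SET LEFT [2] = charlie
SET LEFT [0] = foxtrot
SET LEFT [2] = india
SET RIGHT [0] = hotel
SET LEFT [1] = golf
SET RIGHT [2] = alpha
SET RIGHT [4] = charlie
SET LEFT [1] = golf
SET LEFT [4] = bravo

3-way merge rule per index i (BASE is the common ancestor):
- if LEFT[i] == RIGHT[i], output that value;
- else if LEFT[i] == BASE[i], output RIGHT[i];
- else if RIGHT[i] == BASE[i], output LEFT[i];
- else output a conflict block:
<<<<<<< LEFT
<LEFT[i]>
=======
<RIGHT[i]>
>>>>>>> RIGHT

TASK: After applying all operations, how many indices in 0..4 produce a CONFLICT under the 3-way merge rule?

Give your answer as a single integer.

Final LEFT:  [foxtrot, golf, india, echo, bravo]
Final RIGHT: [hotel, echo, alpha, echo, charlie]
i=0: BASE=delta L=foxtrot R=hotel all differ -> CONFLICT
i=1: BASE=india L=golf R=echo all differ -> CONFLICT
i=2: BASE=charlie L=india R=alpha all differ -> CONFLICT
i=3: L=echo R=echo -> agree -> echo
i=4: BASE=foxtrot L=bravo R=charlie all differ -> CONFLICT
Conflict count: 4

Answer: 4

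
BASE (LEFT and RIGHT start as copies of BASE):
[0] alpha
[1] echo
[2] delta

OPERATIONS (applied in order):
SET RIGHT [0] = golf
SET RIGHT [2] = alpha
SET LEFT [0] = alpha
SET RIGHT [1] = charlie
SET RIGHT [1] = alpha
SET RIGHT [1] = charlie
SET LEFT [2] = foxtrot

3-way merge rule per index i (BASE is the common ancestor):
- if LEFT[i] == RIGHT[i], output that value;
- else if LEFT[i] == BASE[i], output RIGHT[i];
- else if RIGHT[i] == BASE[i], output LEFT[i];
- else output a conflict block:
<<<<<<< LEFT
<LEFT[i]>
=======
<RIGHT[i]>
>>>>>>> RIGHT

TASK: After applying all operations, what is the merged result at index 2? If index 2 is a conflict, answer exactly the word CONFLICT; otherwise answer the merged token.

Final LEFT:  [alpha, echo, foxtrot]
Final RIGHT: [golf, charlie, alpha]
i=0: L=alpha=BASE, R=golf -> take RIGHT -> golf
i=1: L=echo=BASE, R=charlie -> take RIGHT -> charlie
i=2: BASE=delta L=foxtrot R=alpha all differ -> CONFLICT
Index 2 -> CONFLICT

Answer: CONFLICT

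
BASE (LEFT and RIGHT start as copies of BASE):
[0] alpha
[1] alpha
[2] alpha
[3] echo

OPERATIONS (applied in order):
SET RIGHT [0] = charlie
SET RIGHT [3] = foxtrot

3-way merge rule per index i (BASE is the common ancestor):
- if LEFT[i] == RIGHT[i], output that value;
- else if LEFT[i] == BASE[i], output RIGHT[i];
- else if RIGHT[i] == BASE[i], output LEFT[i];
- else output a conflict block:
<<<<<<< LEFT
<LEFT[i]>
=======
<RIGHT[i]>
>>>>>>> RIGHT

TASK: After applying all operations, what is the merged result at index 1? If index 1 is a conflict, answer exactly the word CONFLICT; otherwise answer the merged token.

Answer: alpha

Derivation:
Final LEFT:  [alpha, alpha, alpha, echo]
Final RIGHT: [charlie, alpha, alpha, foxtrot]
i=0: L=alpha=BASE, R=charlie -> take RIGHT -> charlie
i=1: L=alpha R=alpha -> agree -> alpha
i=2: L=alpha R=alpha -> agree -> alpha
i=3: L=echo=BASE, R=foxtrot -> take RIGHT -> foxtrot
Index 1 -> alpha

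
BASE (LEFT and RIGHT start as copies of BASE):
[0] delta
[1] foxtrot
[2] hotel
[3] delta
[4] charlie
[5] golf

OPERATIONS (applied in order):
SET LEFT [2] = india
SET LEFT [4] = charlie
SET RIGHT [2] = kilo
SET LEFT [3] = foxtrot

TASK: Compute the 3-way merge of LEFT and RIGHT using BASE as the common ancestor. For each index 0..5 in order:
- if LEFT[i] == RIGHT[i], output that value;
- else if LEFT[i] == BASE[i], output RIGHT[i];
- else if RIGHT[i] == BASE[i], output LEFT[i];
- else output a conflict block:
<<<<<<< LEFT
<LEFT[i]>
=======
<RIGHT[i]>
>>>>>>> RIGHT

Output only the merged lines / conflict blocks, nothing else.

Final LEFT:  [delta, foxtrot, india, foxtrot, charlie, golf]
Final RIGHT: [delta, foxtrot, kilo, delta, charlie, golf]
i=0: L=delta R=delta -> agree -> delta
i=1: L=foxtrot R=foxtrot -> agree -> foxtrot
i=2: BASE=hotel L=india R=kilo all differ -> CONFLICT
i=3: L=foxtrot, R=delta=BASE -> take LEFT -> foxtrot
i=4: L=charlie R=charlie -> agree -> charlie
i=5: L=golf R=golf -> agree -> golf

Answer: delta
foxtrot
<<<<<<< LEFT
india
=======
kilo
>>>>>>> RIGHT
foxtrot
charlie
golf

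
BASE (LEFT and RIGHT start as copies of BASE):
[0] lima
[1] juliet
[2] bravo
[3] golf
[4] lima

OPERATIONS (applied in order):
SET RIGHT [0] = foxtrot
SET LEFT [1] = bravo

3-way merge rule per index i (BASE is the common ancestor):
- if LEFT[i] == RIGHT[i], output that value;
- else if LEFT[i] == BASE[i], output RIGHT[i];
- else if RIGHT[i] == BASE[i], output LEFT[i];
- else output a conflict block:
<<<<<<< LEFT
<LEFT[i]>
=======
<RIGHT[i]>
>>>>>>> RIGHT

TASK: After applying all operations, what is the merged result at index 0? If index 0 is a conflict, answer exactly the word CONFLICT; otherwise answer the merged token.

Final LEFT:  [lima, bravo, bravo, golf, lima]
Final RIGHT: [foxtrot, juliet, bravo, golf, lima]
i=0: L=lima=BASE, R=foxtrot -> take RIGHT -> foxtrot
i=1: L=bravo, R=juliet=BASE -> take LEFT -> bravo
i=2: L=bravo R=bravo -> agree -> bravo
i=3: L=golf R=golf -> agree -> golf
i=4: L=lima R=lima -> agree -> lima
Index 0 -> foxtrot

Answer: foxtrot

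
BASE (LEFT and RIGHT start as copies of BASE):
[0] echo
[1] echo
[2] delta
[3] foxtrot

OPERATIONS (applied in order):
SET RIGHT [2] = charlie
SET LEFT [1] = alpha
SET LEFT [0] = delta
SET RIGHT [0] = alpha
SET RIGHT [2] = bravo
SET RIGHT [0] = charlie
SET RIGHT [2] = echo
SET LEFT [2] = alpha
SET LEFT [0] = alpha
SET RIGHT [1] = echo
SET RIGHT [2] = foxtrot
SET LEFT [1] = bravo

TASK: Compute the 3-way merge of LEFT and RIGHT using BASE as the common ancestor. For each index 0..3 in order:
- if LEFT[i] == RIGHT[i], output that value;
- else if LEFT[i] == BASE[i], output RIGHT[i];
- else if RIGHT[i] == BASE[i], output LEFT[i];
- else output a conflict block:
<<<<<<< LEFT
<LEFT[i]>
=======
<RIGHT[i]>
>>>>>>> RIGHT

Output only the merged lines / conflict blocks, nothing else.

Answer: <<<<<<< LEFT
alpha
=======
charlie
>>>>>>> RIGHT
bravo
<<<<<<< LEFT
alpha
=======
foxtrot
>>>>>>> RIGHT
foxtrot

Derivation:
Final LEFT:  [alpha, bravo, alpha, foxtrot]
Final RIGHT: [charlie, echo, foxtrot, foxtrot]
i=0: BASE=echo L=alpha R=charlie all differ -> CONFLICT
i=1: L=bravo, R=echo=BASE -> take LEFT -> bravo
i=2: BASE=delta L=alpha R=foxtrot all differ -> CONFLICT
i=3: L=foxtrot R=foxtrot -> agree -> foxtrot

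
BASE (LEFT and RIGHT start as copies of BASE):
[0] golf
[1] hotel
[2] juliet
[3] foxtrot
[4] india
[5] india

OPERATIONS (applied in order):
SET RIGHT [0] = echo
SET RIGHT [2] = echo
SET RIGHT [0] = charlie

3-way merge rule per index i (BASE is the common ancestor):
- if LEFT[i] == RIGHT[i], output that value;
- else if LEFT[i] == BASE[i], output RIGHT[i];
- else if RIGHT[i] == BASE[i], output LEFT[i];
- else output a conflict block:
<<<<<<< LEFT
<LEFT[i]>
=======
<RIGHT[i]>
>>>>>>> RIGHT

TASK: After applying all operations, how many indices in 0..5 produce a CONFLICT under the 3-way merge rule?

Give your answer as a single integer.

Answer: 0

Derivation:
Final LEFT:  [golf, hotel, juliet, foxtrot, india, india]
Final RIGHT: [charlie, hotel, echo, foxtrot, india, india]
i=0: L=golf=BASE, R=charlie -> take RIGHT -> charlie
i=1: L=hotel R=hotel -> agree -> hotel
i=2: L=juliet=BASE, R=echo -> take RIGHT -> echo
i=3: L=foxtrot R=foxtrot -> agree -> foxtrot
i=4: L=india R=india -> agree -> india
i=5: L=india R=india -> agree -> india
Conflict count: 0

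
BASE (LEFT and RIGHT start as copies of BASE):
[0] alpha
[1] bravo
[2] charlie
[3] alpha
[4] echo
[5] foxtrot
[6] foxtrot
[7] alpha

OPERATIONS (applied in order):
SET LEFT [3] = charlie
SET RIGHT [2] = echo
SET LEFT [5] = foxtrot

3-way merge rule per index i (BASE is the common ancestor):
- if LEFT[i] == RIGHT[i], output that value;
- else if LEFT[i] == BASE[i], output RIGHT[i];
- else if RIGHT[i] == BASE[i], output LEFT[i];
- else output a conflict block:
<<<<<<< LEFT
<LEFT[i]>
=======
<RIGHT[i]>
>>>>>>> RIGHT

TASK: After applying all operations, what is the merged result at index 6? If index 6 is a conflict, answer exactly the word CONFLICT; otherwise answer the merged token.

Answer: foxtrot

Derivation:
Final LEFT:  [alpha, bravo, charlie, charlie, echo, foxtrot, foxtrot, alpha]
Final RIGHT: [alpha, bravo, echo, alpha, echo, foxtrot, foxtrot, alpha]
i=0: L=alpha R=alpha -> agree -> alpha
i=1: L=bravo R=bravo -> agree -> bravo
i=2: L=charlie=BASE, R=echo -> take RIGHT -> echo
i=3: L=charlie, R=alpha=BASE -> take LEFT -> charlie
i=4: L=echo R=echo -> agree -> echo
i=5: L=foxtrot R=foxtrot -> agree -> foxtrot
i=6: L=foxtrot R=foxtrot -> agree -> foxtrot
i=7: L=alpha R=alpha -> agree -> alpha
Index 6 -> foxtrot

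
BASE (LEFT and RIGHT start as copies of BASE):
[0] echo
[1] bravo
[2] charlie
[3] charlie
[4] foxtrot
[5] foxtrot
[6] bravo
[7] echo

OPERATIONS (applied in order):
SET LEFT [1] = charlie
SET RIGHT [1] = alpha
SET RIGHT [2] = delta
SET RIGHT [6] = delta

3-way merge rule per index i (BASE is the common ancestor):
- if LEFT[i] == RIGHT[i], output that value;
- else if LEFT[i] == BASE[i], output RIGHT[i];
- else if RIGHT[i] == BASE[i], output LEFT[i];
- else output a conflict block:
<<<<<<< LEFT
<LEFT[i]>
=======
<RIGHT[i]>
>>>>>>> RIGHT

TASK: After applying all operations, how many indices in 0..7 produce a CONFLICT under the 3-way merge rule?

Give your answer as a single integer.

Answer: 1

Derivation:
Final LEFT:  [echo, charlie, charlie, charlie, foxtrot, foxtrot, bravo, echo]
Final RIGHT: [echo, alpha, delta, charlie, foxtrot, foxtrot, delta, echo]
i=0: L=echo R=echo -> agree -> echo
i=1: BASE=bravo L=charlie R=alpha all differ -> CONFLICT
i=2: L=charlie=BASE, R=delta -> take RIGHT -> delta
i=3: L=charlie R=charlie -> agree -> charlie
i=4: L=foxtrot R=foxtrot -> agree -> foxtrot
i=5: L=foxtrot R=foxtrot -> agree -> foxtrot
i=6: L=bravo=BASE, R=delta -> take RIGHT -> delta
i=7: L=echo R=echo -> agree -> echo
Conflict count: 1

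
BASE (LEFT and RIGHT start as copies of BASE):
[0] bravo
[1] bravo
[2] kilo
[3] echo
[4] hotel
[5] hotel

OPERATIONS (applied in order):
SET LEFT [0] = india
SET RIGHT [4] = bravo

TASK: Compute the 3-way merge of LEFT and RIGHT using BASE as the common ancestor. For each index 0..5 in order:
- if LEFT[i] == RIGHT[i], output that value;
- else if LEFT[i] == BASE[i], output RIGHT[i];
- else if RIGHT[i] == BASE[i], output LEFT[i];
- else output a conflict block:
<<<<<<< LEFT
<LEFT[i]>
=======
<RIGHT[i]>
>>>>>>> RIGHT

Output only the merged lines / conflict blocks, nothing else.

Final LEFT:  [india, bravo, kilo, echo, hotel, hotel]
Final RIGHT: [bravo, bravo, kilo, echo, bravo, hotel]
i=0: L=india, R=bravo=BASE -> take LEFT -> india
i=1: L=bravo R=bravo -> agree -> bravo
i=2: L=kilo R=kilo -> agree -> kilo
i=3: L=echo R=echo -> agree -> echo
i=4: L=hotel=BASE, R=bravo -> take RIGHT -> bravo
i=5: L=hotel R=hotel -> agree -> hotel

Answer: india
bravo
kilo
echo
bravo
hotel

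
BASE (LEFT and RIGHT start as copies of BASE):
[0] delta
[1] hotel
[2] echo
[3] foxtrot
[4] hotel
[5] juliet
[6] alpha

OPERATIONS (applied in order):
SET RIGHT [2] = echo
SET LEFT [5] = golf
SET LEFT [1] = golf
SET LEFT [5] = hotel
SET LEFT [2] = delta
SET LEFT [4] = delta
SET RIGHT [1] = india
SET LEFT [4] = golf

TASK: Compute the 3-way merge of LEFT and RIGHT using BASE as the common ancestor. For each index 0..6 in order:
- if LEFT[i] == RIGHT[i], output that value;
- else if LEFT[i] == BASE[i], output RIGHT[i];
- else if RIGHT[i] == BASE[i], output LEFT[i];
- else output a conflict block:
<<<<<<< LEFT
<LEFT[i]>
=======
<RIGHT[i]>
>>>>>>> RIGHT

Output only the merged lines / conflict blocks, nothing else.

Final LEFT:  [delta, golf, delta, foxtrot, golf, hotel, alpha]
Final RIGHT: [delta, india, echo, foxtrot, hotel, juliet, alpha]
i=0: L=delta R=delta -> agree -> delta
i=1: BASE=hotel L=golf R=india all differ -> CONFLICT
i=2: L=delta, R=echo=BASE -> take LEFT -> delta
i=3: L=foxtrot R=foxtrot -> agree -> foxtrot
i=4: L=golf, R=hotel=BASE -> take LEFT -> golf
i=5: L=hotel, R=juliet=BASE -> take LEFT -> hotel
i=6: L=alpha R=alpha -> agree -> alpha

Answer: delta
<<<<<<< LEFT
golf
=======
india
>>>>>>> RIGHT
delta
foxtrot
golf
hotel
alpha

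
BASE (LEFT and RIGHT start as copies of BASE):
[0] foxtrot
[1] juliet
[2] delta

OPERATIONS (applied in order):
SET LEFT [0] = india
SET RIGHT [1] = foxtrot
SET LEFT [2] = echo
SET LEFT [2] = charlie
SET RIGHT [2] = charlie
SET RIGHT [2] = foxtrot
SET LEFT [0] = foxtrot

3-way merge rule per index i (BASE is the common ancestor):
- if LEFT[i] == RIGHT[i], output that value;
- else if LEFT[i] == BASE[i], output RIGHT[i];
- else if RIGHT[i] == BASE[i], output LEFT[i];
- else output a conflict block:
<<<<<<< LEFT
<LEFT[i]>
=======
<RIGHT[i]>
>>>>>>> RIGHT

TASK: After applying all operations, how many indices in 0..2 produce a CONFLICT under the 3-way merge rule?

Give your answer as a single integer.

Answer: 1

Derivation:
Final LEFT:  [foxtrot, juliet, charlie]
Final RIGHT: [foxtrot, foxtrot, foxtrot]
i=0: L=foxtrot R=foxtrot -> agree -> foxtrot
i=1: L=juliet=BASE, R=foxtrot -> take RIGHT -> foxtrot
i=2: BASE=delta L=charlie R=foxtrot all differ -> CONFLICT
Conflict count: 1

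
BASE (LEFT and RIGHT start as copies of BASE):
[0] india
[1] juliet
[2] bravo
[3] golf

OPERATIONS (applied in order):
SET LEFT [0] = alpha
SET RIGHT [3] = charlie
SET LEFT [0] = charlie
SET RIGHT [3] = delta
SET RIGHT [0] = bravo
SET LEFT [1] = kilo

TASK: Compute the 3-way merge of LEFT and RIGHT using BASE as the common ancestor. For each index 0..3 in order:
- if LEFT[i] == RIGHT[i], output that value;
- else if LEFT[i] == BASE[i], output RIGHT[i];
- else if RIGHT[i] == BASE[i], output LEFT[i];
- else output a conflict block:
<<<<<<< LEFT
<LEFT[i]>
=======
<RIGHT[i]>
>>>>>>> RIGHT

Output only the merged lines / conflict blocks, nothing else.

Answer: <<<<<<< LEFT
charlie
=======
bravo
>>>>>>> RIGHT
kilo
bravo
delta

Derivation:
Final LEFT:  [charlie, kilo, bravo, golf]
Final RIGHT: [bravo, juliet, bravo, delta]
i=0: BASE=india L=charlie R=bravo all differ -> CONFLICT
i=1: L=kilo, R=juliet=BASE -> take LEFT -> kilo
i=2: L=bravo R=bravo -> agree -> bravo
i=3: L=golf=BASE, R=delta -> take RIGHT -> delta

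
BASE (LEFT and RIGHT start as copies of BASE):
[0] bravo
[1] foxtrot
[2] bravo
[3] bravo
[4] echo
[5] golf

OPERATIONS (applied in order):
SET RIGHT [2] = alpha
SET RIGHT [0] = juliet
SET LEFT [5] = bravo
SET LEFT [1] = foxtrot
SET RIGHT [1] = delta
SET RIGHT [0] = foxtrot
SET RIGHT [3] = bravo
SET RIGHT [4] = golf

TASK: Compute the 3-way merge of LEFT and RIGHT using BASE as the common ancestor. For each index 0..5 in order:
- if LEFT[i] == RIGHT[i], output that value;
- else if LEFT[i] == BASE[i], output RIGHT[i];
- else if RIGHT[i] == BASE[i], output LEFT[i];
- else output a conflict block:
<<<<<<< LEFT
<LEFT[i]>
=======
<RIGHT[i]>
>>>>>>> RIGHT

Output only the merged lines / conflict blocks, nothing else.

Answer: foxtrot
delta
alpha
bravo
golf
bravo

Derivation:
Final LEFT:  [bravo, foxtrot, bravo, bravo, echo, bravo]
Final RIGHT: [foxtrot, delta, alpha, bravo, golf, golf]
i=0: L=bravo=BASE, R=foxtrot -> take RIGHT -> foxtrot
i=1: L=foxtrot=BASE, R=delta -> take RIGHT -> delta
i=2: L=bravo=BASE, R=alpha -> take RIGHT -> alpha
i=3: L=bravo R=bravo -> agree -> bravo
i=4: L=echo=BASE, R=golf -> take RIGHT -> golf
i=5: L=bravo, R=golf=BASE -> take LEFT -> bravo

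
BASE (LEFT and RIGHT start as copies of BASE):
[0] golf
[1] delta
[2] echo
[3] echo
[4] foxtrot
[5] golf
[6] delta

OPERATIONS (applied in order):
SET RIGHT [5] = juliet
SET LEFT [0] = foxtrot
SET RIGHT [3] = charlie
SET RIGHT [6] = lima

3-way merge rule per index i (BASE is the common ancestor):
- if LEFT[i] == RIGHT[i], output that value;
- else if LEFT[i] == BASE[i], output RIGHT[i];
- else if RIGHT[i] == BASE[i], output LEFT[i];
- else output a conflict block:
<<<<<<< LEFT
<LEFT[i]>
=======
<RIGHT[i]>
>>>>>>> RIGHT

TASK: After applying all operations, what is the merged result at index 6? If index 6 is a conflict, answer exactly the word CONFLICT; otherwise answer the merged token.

Final LEFT:  [foxtrot, delta, echo, echo, foxtrot, golf, delta]
Final RIGHT: [golf, delta, echo, charlie, foxtrot, juliet, lima]
i=0: L=foxtrot, R=golf=BASE -> take LEFT -> foxtrot
i=1: L=delta R=delta -> agree -> delta
i=2: L=echo R=echo -> agree -> echo
i=3: L=echo=BASE, R=charlie -> take RIGHT -> charlie
i=4: L=foxtrot R=foxtrot -> agree -> foxtrot
i=5: L=golf=BASE, R=juliet -> take RIGHT -> juliet
i=6: L=delta=BASE, R=lima -> take RIGHT -> lima
Index 6 -> lima

Answer: lima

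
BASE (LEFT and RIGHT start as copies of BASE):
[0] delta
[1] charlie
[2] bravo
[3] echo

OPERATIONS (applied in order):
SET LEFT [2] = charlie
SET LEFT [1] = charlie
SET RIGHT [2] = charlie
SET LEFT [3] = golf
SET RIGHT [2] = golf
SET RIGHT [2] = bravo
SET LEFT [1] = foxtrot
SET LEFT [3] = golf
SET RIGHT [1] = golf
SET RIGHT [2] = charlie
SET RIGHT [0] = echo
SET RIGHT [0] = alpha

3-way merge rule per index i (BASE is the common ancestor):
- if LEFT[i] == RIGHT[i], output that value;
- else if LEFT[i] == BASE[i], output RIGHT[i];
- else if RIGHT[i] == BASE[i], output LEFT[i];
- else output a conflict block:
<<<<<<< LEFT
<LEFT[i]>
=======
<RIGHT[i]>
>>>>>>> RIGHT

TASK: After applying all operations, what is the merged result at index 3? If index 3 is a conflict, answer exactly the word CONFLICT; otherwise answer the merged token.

Answer: golf

Derivation:
Final LEFT:  [delta, foxtrot, charlie, golf]
Final RIGHT: [alpha, golf, charlie, echo]
i=0: L=delta=BASE, R=alpha -> take RIGHT -> alpha
i=1: BASE=charlie L=foxtrot R=golf all differ -> CONFLICT
i=2: L=charlie R=charlie -> agree -> charlie
i=3: L=golf, R=echo=BASE -> take LEFT -> golf
Index 3 -> golf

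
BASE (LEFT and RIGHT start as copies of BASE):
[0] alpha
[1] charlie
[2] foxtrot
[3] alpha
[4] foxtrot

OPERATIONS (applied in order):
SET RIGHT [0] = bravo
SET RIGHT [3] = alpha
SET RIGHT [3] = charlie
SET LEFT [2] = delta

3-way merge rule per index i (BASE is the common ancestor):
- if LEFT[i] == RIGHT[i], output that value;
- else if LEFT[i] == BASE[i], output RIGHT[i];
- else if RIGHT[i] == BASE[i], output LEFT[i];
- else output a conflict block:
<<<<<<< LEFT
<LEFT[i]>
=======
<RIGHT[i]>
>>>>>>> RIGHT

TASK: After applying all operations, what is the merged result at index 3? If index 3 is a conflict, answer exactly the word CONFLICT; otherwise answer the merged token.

Final LEFT:  [alpha, charlie, delta, alpha, foxtrot]
Final RIGHT: [bravo, charlie, foxtrot, charlie, foxtrot]
i=0: L=alpha=BASE, R=bravo -> take RIGHT -> bravo
i=1: L=charlie R=charlie -> agree -> charlie
i=2: L=delta, R=foxtrot=BASE -> take LEFT -> delta
i=3: L=alpha=BASE, R=charlie -> take RIGHT -> charlie
i=4: L=foxtrot R=foxtrot -> agree -> foxtrot
Index 3 -> charlie

Answer: charlie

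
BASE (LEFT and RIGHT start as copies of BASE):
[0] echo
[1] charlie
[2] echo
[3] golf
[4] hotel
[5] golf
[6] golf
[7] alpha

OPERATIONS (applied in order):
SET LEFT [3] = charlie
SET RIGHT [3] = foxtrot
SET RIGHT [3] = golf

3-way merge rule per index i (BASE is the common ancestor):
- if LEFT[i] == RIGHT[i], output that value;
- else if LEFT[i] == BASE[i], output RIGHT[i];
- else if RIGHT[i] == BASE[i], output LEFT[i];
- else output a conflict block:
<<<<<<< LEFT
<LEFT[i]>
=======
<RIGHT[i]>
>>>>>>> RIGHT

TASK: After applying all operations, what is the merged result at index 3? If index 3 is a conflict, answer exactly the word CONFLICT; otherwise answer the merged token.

Final LEFT:  [echo, charlie, echo, charlie, hotel, golf, golf, alpha]
Final RIGHT: [echo, charlie, echo, golf, hotel, golf, golf, alpha]
i=0: L=echo R=echo -> agree -> echo
i=1: L=charlie R=charlie -> agree -> charlie
i=2: L=echo R=echo -> agree -> echo
i=3: L=charlie, R=golf=BASE -> take LEFT -> charlie
i=4: L=hotel R=hotel -> agree -> hotel
i=5: L=golf R=golf -> agree -> golf
i=6: L=golf R=golf -> agree -> golf
i=7: L=alpha R=alpha -> agree -> alpha
Index 3 -> charlie

Answer: charlie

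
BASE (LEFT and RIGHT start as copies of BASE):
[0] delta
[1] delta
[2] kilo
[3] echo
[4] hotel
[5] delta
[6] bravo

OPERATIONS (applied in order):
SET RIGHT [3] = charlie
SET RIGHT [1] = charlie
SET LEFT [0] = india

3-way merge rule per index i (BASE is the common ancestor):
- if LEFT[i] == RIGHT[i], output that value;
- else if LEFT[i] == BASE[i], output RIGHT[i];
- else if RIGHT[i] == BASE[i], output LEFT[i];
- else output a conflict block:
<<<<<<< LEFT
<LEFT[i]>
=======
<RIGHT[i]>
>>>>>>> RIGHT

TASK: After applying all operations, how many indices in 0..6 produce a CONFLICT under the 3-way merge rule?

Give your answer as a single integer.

Answer: 0

Derivation:
Final LEFT:  [india, delta, kilo, echo, hotel, delta, bravo]
Final RIGHT: [delta, charlie, kilo, charlie, hotel, delta, bravo]
i=0: L=india, R=delta=BASE -> take LEFT -> india
i=1: L=delta=BASE, R=charlie -> take RIGHT -> charlie
i=2: L=kilo R=kilo -> agree -> kilo
i=3: L=echo=BASE, R=charlie -> take RIGHT -> charlie
i=4: L=hotel R=hotel -> agree -> hotel
i=5: L=delta R=delta -> agree -> delta
i=6: L=bravo R=bravo -> agree -> bravo
Conflict count: 0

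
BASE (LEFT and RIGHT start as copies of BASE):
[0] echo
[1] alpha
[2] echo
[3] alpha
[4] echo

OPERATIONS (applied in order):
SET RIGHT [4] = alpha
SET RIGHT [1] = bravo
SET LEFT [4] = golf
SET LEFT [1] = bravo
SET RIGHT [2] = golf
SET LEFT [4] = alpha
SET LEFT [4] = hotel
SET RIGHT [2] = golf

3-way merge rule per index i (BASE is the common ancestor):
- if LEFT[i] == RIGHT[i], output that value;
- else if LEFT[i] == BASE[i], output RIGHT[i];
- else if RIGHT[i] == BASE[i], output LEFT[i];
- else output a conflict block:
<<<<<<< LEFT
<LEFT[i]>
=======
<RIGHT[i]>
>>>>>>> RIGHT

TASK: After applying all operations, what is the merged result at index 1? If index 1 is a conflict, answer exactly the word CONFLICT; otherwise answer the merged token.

Final LEFT:  [echo, bravo, echo, alpha, hotel]
Final RIGHT: [echo, bravo, golf, alpha, alpha]
i=0: L=echo R=echo -> agree -> echo
i=1: L=bravo R=bravo -> agree -> bravo
i=2: L=echo=BASE, R=golf -> take RIGHT -> golf
i=3: L=alpha R=alpha -> agree -> alpha
i=4: BASE=echo L=hotel R=alpha all differ -> CONFLICT
Index 1 -> bravo

Answer: bravo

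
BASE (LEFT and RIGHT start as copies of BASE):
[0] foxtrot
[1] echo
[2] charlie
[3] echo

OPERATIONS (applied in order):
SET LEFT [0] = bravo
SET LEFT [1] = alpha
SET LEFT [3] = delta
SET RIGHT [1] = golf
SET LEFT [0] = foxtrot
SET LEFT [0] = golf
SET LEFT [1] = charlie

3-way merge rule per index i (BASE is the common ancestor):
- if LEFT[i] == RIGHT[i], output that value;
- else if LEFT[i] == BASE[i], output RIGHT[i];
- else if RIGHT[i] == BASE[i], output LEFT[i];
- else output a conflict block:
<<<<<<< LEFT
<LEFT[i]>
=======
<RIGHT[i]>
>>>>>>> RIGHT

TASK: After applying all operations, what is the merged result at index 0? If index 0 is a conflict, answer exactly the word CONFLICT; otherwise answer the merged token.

Final LEFT:  [golf, charlie, charlie, delta]
Final RIGHT: [foxtrot, golf, charlie, echo]
i=0: L=golf, R=foxtrot=BASE -> take LEFT -> golf
i=1: BASE=echo L=charlie R=golf all differ -> CONFLICT
i=2: L=charlie R=charlie -> agree -> charlie
i=3: L=delta, R=echo=BASE -> take LEFT -> delta
Index 0 -> golf

Answer: golf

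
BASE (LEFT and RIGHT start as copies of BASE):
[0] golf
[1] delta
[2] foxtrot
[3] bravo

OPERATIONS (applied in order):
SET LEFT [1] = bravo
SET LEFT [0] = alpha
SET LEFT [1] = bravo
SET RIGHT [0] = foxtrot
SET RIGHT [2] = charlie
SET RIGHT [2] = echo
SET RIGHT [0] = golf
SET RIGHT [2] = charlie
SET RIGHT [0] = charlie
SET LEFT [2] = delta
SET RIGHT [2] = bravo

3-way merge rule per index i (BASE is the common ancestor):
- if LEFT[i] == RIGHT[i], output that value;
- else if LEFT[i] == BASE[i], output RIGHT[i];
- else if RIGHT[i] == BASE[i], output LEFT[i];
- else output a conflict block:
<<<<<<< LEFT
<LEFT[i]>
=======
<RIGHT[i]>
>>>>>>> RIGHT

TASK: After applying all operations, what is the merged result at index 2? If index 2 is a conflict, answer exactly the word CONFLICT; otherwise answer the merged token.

Answer: CONFLICT

Derivation:
Final LEFT:  [alpha, bravo, delta, bravo]
Final RIGHT: [charlie, delta, bravo, bravo]
i=0: BASE=golf L=alpha R=charlie all differ -> CONFLICT
i=1: L=bravo, R=delta=BASE -> take LEFT -> bravo
i=2: BASE=foxtrot L=delta R=bravo all differ -> CONFLICT
i=3: L=bravo R=bravo -> agree -> bravo
Index 2 -> CONFLICT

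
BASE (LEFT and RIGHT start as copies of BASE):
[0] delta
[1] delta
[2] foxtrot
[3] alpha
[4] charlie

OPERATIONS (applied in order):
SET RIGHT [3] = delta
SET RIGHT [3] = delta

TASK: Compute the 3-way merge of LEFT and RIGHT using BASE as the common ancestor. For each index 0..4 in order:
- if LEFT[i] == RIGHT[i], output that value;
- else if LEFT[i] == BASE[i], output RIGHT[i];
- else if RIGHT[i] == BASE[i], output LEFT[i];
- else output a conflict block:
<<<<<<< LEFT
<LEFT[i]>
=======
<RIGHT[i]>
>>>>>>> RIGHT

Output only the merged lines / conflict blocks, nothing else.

Final LEFT:  [delta, delta, foxtrot, alpha, charlie]
Final RIGHT: [delta, delta, foxtrot, delta, charlie]
i=0: L=delta R=delta -> agree -> delta
i=1: L=delta R=delta -> agree -> delta
i=2: L=foxtrot R=foxtrot -> agree -> foxtrot
i=3: L=alpha=BASE, R=delta -> take RIGHT -> delta
i=4: L=charlie R=charlie -> agree -> charlie

Answer: delta
delta
foxtrot
delta
charlie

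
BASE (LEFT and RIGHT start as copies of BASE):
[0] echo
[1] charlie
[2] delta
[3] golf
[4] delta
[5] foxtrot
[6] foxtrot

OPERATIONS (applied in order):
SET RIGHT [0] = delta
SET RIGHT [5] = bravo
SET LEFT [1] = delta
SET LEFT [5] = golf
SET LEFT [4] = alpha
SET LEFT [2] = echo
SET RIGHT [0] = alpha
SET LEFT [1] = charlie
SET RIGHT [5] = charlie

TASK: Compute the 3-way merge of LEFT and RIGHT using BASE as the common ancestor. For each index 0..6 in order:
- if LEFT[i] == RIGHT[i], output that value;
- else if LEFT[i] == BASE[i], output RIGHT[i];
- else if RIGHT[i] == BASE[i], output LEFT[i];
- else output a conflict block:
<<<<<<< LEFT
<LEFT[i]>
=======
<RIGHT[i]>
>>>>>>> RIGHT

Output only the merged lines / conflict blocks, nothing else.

Final LEFT:  [echo, charlie, echo, golf, alpha, golf, foxtrot]
Final RIGHT: [alpha, charlie, delta, golf, delta, charlie, foxtrot]
i=0: L=echo=BASE, R=alpha -> take RIGHT -> alpha
i=1: L=charlie R=charlie -> agree -> charlie
i=2: L=echo, R=delta=BASE -> take LEFT -> echo
i=3: L=golf R=golf -> agree -> golf
i=4: L=alpha, R=delta=BASE -> take LEFT -> alpha
i=5: BASE=foxtrot L=golf R=charlie all differ -> CONFLICT
i=6: L=foxtrot R=foxtrot -> agree -> foxtrot

Answer: alpha
charlie
echo
golf
alpha
<<<<<<< LEFT
golf
=======
charlie
>>>>>>> RIGHT
foxtrot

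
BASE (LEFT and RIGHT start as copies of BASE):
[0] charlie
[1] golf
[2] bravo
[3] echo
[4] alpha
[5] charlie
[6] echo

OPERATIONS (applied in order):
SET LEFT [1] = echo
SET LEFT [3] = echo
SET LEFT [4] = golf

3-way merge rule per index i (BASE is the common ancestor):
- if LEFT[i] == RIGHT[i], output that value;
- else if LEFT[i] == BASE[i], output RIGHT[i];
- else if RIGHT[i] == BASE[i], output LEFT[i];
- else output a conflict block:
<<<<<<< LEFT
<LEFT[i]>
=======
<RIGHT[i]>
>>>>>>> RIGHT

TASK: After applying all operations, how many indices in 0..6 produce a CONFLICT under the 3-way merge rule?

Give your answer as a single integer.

Answer: 0

Derivation:
Final LEFT:  [charlie, echo, bravo, echo, golf, charlie, echo]
Final RIGHT: [charlie, golf, bravo, echo, alpha, charlie, echo]
i=0: L=charlie R=charlie -> agree -> charlie
i=1: L=echo, R=golf=BASE -> take LEFT -> echo
i=2: L=bravo R=bravo -> agree -> bravo
i=3: L=echo R=echo -> agree -> echo
i=4: L=golf, R=alpha=BASE -> take LEFT -> golf
i=5: L=charlie R=charlie -> agree -> charlie
i=6: L=echo R=echo -> agree -> echo
Conflict count: 0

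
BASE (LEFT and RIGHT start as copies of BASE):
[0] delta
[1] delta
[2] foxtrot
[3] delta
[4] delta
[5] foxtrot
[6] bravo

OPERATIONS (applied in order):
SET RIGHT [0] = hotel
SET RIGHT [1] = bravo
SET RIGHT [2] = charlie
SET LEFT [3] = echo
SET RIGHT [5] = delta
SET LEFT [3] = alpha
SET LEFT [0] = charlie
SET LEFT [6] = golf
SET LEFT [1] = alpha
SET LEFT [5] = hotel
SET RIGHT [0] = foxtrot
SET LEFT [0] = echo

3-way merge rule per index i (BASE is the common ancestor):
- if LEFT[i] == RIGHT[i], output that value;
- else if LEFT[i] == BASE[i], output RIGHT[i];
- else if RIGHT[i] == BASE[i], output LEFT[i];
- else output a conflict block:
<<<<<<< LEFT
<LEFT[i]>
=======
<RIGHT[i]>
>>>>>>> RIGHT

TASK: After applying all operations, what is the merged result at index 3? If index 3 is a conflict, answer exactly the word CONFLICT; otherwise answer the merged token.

Final LEFT:  [echo, alpha, foxtrot, alpha, delta, hotel, golf]
Final RIGHT: [foxtrot, bravo, charlie, delta, delta, delta, bravo]
i=0: BASE=delta L=echo R=foxtrot all differ -> CONFLICT
i=1: BASE=delta L=alpha R=bravo all differ -> CONFLICT
i=2: L=foxtrot=BASE, R=charlie -> take RIGHT -> charlie
i=3: L=alpha, R=delta=BASE -> take LEFT -> alpha
i=4: L=delta R=delta -> agree -> delta
i=5: BASE=foxtrot L=hotel R=delta all differ -> CONFLICT
i=6: L=golf, R=bravo=BASE -> take LEFT -> golf
Index 3 -> alpha

Answer: alpha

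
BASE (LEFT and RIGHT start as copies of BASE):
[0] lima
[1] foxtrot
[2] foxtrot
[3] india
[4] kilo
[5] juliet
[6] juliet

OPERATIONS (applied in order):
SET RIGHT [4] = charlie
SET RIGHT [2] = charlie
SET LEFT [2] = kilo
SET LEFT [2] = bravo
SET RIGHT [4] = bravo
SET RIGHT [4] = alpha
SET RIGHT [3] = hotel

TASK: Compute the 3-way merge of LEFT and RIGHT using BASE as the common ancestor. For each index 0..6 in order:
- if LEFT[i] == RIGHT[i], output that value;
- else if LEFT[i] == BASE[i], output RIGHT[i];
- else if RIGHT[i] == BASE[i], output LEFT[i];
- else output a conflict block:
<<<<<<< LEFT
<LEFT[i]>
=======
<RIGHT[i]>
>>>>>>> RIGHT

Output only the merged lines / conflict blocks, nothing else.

Answer: lima
foxtrot
<<<<<<< LEFT
bravo
=======
charlie
>>>>>>> RIGHT
hotel
alpha
juliet
juliet

Derivation:
Final LEFT:  [lima, foxtrot, bravo, india, kilo, juliet, juliet]
Final RIGHT: [lima, foxtrot, charlie, hotel, alpha, juliet, juliet]
i=0: L=lima R=lima -> agree -> lima
i=1: L=foxtrot R=foxtrot -> agree -> foxtrot
i=2: BASE=foxtrot L=bravo R=charlie all differ -> CONFLICT
i=3: L=india=BASE, R=hotel -> take RIGHT -> hotel
i=4: L=kilo=BASE, R=alpha -> take RIGHT -> alpha
i=5: L=juliet R=juliet -> agree -> juliet
i=6: L=juliet R=juliet -> agree -> juliet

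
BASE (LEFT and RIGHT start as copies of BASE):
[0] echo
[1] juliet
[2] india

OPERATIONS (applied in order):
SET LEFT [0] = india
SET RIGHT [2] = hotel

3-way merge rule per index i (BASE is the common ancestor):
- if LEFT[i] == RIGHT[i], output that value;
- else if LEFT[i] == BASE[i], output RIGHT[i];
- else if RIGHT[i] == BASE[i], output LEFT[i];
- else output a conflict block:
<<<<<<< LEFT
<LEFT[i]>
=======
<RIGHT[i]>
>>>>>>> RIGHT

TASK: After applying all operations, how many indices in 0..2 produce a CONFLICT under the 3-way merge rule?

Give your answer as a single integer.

Answer: 0

Derivation:
Final LEFT:  [india, juliet, india]
Final RIGHT: [echo, juliet, hotel]
i=0: L=india, R=echo=BASE -> take LEFT -> india
i=1: L=juliet R=juliet -> agree -> juliet
i=2: L=india=BASE, R=hotel -> take RIGHT -> hotel
Conflict count: 0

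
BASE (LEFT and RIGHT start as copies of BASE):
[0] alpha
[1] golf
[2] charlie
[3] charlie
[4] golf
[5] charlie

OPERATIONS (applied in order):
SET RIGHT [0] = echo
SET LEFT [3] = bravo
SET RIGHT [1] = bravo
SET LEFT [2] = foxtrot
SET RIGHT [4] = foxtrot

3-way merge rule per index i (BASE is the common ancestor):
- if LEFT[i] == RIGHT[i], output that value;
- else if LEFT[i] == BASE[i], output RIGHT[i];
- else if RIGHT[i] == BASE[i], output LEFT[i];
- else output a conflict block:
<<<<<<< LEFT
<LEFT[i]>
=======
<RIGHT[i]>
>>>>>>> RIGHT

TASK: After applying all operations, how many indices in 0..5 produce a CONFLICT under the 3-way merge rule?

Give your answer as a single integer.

Final LEFT:  [alpha, golf, foxtrot, bravo, golf, charlie]
Final RIGHT: [echo, bravo, charlie, charlie, foxtrot, charlie]
i=0: L=alpha=BASE, R=echo -> take RIGHT -> echo
i=1: L=golf=BASE, R=bravo -> take RIGHT -> bravo
i=2: L=foxtrot, R=charlie=BASE -> take LEFT -> foxtrot
i=3: L=bravo, R=charlie=BASE -> take LEFT -> bravo
i=4: L=golf=BASE, R=foxtrot -> take RIGHT -> foxtrot
i=5: L=charlie R=charlie -> agree -> charlie
Conflict count: 0

Answer: 0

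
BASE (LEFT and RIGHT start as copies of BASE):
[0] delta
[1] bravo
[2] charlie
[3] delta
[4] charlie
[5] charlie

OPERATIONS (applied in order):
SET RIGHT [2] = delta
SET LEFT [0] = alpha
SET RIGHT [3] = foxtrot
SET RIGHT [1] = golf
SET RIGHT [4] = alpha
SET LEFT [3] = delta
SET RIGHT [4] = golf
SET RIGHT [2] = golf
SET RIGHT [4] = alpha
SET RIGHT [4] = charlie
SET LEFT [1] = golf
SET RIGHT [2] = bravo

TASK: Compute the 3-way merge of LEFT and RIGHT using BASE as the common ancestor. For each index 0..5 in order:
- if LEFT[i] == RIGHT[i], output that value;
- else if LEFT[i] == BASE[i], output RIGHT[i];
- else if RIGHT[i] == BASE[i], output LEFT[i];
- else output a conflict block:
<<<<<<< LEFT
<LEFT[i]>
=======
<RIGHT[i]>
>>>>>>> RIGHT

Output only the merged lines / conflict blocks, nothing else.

Answer: alpha
golf
bravo
foxtrot
charlie
charlie

Derivation:
Final LEFT:  [alpha, golf, charlie, delta, charlie, charlie]
Final RIGHT: [delta, golf, bravo, foxtrot, charlie, charlie]
i=0: L=alpha, R=delta=BASE -> take LEFT -> alpha
i=1: L=golf R=golf -> agree -> golf
i=2: L=charlie=BASE, R=bravo -> take RIGHT -> bravo
i=3: L=delta=BASE, R=foxtrot -> take RIGHT -> foxtrot
i=4: L=charlie R=charlie -> agree -> charlie
i=5: L=charlie R=charlie -> agree -> charlie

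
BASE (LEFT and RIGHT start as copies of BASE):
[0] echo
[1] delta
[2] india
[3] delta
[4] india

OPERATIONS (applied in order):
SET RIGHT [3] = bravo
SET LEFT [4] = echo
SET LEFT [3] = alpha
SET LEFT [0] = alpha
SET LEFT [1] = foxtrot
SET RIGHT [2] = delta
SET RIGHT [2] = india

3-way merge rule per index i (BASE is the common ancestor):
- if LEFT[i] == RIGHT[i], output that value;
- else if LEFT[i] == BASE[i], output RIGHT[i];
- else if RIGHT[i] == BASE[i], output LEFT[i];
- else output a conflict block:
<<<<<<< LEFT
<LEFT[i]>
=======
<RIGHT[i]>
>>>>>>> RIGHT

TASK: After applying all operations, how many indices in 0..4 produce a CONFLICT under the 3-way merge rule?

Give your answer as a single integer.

Answer: 1

Derivation:
Final LEFT:  [alpha, foxtrot, india, alpha, echo]
Final RIGHT: [echo, delta, india, bravo, india]
i=0: L=alpha, R=echo=BASE -> take LEFT -> alpha
i=1: L=foxtrot, R=delta=BASE -> take LEFT -> foxtrot
i=2: L=india R=india -> agree -> india
i=3: BASE=delta L=alpha R=bravo all differ -> CONFLICT
i=4: L=echo, R=india=BASE -> take LEFT -> echo
Conflict count: 1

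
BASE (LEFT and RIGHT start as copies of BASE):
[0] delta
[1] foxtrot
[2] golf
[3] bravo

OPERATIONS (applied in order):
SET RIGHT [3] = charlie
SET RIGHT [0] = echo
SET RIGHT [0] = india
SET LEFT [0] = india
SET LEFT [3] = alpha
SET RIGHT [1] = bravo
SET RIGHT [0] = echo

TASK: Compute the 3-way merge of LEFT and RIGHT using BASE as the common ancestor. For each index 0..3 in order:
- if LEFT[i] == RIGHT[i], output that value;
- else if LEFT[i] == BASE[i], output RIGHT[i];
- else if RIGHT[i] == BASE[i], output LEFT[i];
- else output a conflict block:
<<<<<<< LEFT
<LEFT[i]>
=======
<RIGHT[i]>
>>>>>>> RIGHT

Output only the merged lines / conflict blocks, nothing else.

Answer: <<<<<<< LEFT
india
=======
echo
>>>>>>> RIGHT
bravo
golf
<<<<<<< LEFT
alpha
=======
charlie
>>>>>>> RIGHT

Derivation:
Final LEFT:  [india, foxtrot, golf, alpha]
Final RIGHT: [echo, bravo, golf, charlie]
i=0: BASE=delta L=india R=echo all differ -> CONFLICT
i=1: L=foxtrot=BASE, R=bravo -> take RIGHT -> bravo
i=2: L=golf R=golf -> agree -> golf
i=3: BASE=bravo L=alpha R=charlie all differ -> CONFLICT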